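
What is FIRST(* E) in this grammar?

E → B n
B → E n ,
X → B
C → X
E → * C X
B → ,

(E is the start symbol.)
To compute FIRST(* E), process the symbols left to right:
Symbol * is a terminal. Add '*' and stop.
FIRST(* E) = { '*' }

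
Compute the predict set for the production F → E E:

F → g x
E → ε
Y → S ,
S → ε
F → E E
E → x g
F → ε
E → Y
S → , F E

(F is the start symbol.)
PREDICT(F → E E) = (FIRST(RHS) \ {ε}) ∪ (FOLLOW(F) if ε ∈ FIRST(RHS), i.e. RHS ⇒* ε)
FIRST(E) = { ',', 'x', ε }
FIRST(E E) = { ',', 'x', ε }
ε ∈ FIRST(E E) (the right-hand side is nullable), so add FOLLOW(F) = { $, ',', 'x' }
PREDICT(F → E E) = { $, ',', 'x' }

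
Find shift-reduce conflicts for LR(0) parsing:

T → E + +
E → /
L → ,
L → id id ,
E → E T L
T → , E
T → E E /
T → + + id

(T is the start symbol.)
Yes — I15: [T → E + + .] vs [T → + + . id]; I17: [T → , E .] vs [E → . /]

Augment with T' → T and build the canonical LR(0) collection (I0 = CLOSURE({[T' → . T]}), then GOTO on every symbol after a dot until no new states appear). It has 19 states:
  I0: { [E → . /], [E → . E T L], [T → . + + id], [T → . , E], [T → . E + +], [T → . E E /], [T' → . T] }  — shift
  I1: { [T → + . + id] }  — shift
  I2: { [E → . /], [E → . E T L], [T → , . E] }  — shift
  I3: { [E → / .] }  — reduce
  I4: { [E → . /], [E → . E T L], [E → E . T L], [T → . + + id], [T → . , E], [T → . E + +], [T → . E E /], [T → E . + +], [T → E . E /] }  — shift
  I5: { [T' → T .] }  — accept
  I6: { [T → + . + id], [T → E + . +] }  — shift
  I7: { [E → . /], [E → . E T L], [E → E . T L], [T → . + + id], [T → . , E], [T → . E + +], [T → . E E /], [T → E . + +], [T → E . E /], [T → E E . /] }  — shift
  I8: { [E → E T . L], [L → . ,], [L → . id id ,] }  — shift
  I9: { [L → , .] }  — reduce
  I10: { [E → E T L .] }  — reduce
  I11: { [L → id . id ,] }  — shift
  I12: { [L → id id . ,] }  — shift
  I13: { [L → id id , .] }  — reduce
  I14: { [E → / .], [T → E E / .] }  — 2 reduces
  I15: { [T → + + . id], [T → E + + .] }  — shift, reduce
  I16: { [T → + + id .] }  — reduce
  I17: { [E → . /], [E → . E T L], [E → E . T L], [T → , E .], [T → . + + id], [T → . , E], [T → . E + +], [T → . E E /] }  — shift, reduce
  I18: { [T → + + . id] }  — shift

I15 contains reduce item [T → E + + .] and shift item [T → + + . id] — shift-reduce conflict.
I17 contains reduce item [T → , E .] and shift items [E → . /], [T → . + + id], [T → . , E] — shift-reduce conflict.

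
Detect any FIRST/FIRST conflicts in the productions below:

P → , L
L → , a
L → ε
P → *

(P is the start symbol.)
Productions for P:
  P → , L: FIRST = { ',' }
  P → *: FIRST = { '*' }
Productions for L:
  L → , a: FIRST = { ',' }
  L → ε: FIRST = { ε }

All alternatives of each non-terminal have pairwise disjoint FIRST sets.

Answer: No FIRST/FIRST conflicts.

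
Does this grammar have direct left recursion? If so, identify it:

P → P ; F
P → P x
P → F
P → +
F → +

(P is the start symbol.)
Yes, P is left-recursive

Direct left recursion occurs when N → N α for some non-terminal N (the right-hand side begins with the left-hand side itself).

P → P ; F: LEFT RECURSIVE (starts with P)
P → P x: LEFT RECURSIVE (starts with P)
P → F: starts with F
P → +: starts with '+'
F → +: starts with '+'

The grammar has direct left recursion on: P.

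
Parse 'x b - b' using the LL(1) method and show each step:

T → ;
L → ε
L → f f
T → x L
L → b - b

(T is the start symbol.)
LL(1) parsing maintains a stack (initially the start symbol over $) and the input. At each step: if the stack top is a terminal, match it against the current input token; if it is a non-terminal N, replace it with the RHS of M[N, lookahead] (the unique production whose predict set contains the lookahead).

Stack is shown with the top on the left.

Stack    Input      Action
--------------------------
T $      x b - b $  output T → x L
x L $    x b - b $  match 'x'
L $      b - b $    output L → b - b
b - b $  b - b $    match 'b'
- b $    - b $      match '-'
b $      b $        match 'b'
$        $          accept

The string is accepted.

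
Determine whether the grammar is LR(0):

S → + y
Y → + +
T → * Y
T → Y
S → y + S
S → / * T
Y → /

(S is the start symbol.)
Yes, the grammar is LR(0)

Augment with S' → S and build the canonical LR(0) collection (I0 = CLOSURE({[S' → . S]}), then GOTO on every symbol after a dot until no new states appear). It has 16 states:
  I0: { [S → . + y], [S → . / * T], [S → . y + S], [S' → . S] }  — shift
  I1: { [S → + . y] }  — shift
  I2: { [S → / . * T] }  — shift
  I3: { [S' → S .] }  — accept
  I4: { [S → y . + S] }  — shift
  I5: { [S → . + y], [S → . / * T], [S → . y + S], [S → y + . S] }  — shift
  I6: { [S → y + S .] }  — reduce
  I7: { [S → / * . T], [T → . * Y], [T → . Y], [Y → . + +], [Y → . /] }  — shift
  I8: { [T → * . Y], [Y → . + +], [Y → . /] }  — shift
  I9: { [Y → + . +] }  — shift
  I10: { [Y → / .] }  — reduce
  I11: { [S → / * T .] }  — reduce
  I12: { [T → Y .] }  — reduce
  I13: { [Y → + + .] }  — reduce
  I14: { [T → * Y .] }  — reduce
  I15: { [S → + y .] }  — reduce

Every state is either a pure shift/goto state or contains exactly one complete item and nothing to shift — no conflicts. The grammar is LR(0).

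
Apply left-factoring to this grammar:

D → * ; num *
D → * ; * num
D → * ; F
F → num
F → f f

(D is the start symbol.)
Left-factoring transforms A → αβ₁ | αβ₂ into A → αA' and A' → β₁ | β₂
(α is the longest common prefix among the alternatives). Repeat until
no nonterminal has two alternatives with a common prefix.

Round 1: D has alternatives sharing prefix '* ;'. Introduce D': D → * ; D'
  Add: D' → num *
  Add: D' → * num
  Add: D' → F

No remaining common prefixes — done.

Resulting grammar:
D → * ; D'
D' → num *
D' → * num
D' → F
F → num
F → f f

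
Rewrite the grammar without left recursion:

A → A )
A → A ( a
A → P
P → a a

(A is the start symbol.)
A is directly left-recursive. The standard transformation for
  A → A α₁ | ... | A α_m | β₁ | ... | β_n
is
  A  → β₁ A' | ... | β_n A'
  A' → α₁ A' | ... | α_m A' | ε

A → P becomes A → P A'
A → A ) becomes A' → ) A'
A → A ( a becomes A' → ( a A'
Add A' → ε

Productions for other non-terminals are unchanged:
  P → a a

Resulting grammar:
A → P A'
A' → ) A'
A' → ( a A'
A' → ε
P → a a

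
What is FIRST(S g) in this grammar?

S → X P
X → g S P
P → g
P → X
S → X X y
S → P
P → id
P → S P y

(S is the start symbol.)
{ 'g', 'id' }

FIRST sets of the non-terminals involved (from the grammar, by fixed-point iteration):
  FIRST(S) = { 'g', 'id' }

To compute FIRST(S g), process the symbols left to right:
Symbol S is a non-terminal. Add FIRST(S) \ {ε} = { 'g', 'id' }
S is not nullable (ε ∉ FIRST(S)), so stop here.
FIRST(S g) = { 'g', 'id' }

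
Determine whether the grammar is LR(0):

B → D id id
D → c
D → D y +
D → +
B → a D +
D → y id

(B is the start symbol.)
Augment with B' → B and build the canonical LR(0) collection (I0 = CLOSURE({[B' → . B]}), then GOTO on every symbol after a dot until no new states appear). It has 14 states:
  I0: { [B → . D id id], [B → . a D +], [B' → . B], [D → . +], [D → . D y +], [D → . c], [D → . y id] }  — shift
  I1: { [D → + .] }  — reduce
  I2: { [B' → B .] }  — accept
  I3: { [B → D . id id], [D → D . y +] }  — shift
  I4: { [B → a . D +], [D → . +], [D → . D y +], [D → . c], [D → . y id] }  — shift
  I5: { [D → c .] }  — reduce
  I6: { [D → y . id] }  — shift
  I7: { [D → y id .] }  — reduce
  I8: { [B → a D . +], [D → D . y +] }  — shift
  I9: { [B → a D + .] }  — reduce
  I10: { [D → D y . +] }  — shift
  I11: { [D → D y + .] }  — reduce
  I12: { [B → D id . id] }  — shift
  I13: { [B → D id id .] }  — reduce

Every state is either a pure shift/goto state or contains exactly one complete item and nothing to shift — no conflicts. The grammar is LR(0).

Answer: Yes, the grammar is LR(0)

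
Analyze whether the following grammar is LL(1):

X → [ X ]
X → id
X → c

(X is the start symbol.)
Yes, the grammar is LL(1).

A grammar is LL(1) if for each non-terminal N with multiple productions, the predict sets of those productions are pairwise disjoint, where PREDICT(N → α) = (FIRST(α) \ {ε}) ∪ (FOLLOW(N) if α ⇒* ε).

For X:
  PREDICT(X → '[' X ']') = { '[' }
  PREDICT(X → id) = { 'id' }
  PREDICT(X → c) = { 'c' }

All predict sets are disjoint. The grammar IS LL(1).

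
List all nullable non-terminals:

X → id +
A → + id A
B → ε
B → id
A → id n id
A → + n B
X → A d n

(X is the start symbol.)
{ 'B' }

ε-productions: B → ε
So B is immediately nullable.
No further non-terminal can be added: every production for the remaining non-terminals contains a terminal or a non-nullable non-terminal.
Nullable = { 'B' }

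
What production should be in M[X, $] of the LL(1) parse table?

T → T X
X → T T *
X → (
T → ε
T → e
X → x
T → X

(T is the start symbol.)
To find M[X, $], we find productions for X where $ is in the predict set (PREDICT(N → α) = (FIRST(α) \ {ε}) ∪ (FOLLOW(N) if α ⇒* ε)).

Relevant sets:
  FIRST(T) = { '(', '*', 'e', 'x', ε }

X → T T *: PREDICT = { '(', '*', 'e', 'x' }
X → (: PREDICT = { '(' }
X → x: PREDICT = { 'x' }

M[X, $] is empty (no production applies)

Answer: Empty (error entry)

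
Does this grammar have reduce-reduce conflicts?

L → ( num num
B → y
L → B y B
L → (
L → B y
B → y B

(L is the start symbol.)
No reduce-reduce conflicts

A reduce-reduce conflict occurs when an LR(0) state has two complete items [A → α .] and [B → β .] — both call for a reduction, and with no lookahead the parser cannot choose between them.

Augment with L' → L and build the canonical LR(0) collection (I0 = CLOSURE({[L' → . L]}), then GOTO on every symbol after a dot until no new states appear). It has 10 states:
  I0: { [B → . y B], [B → . y], [L → . ( num num], [L → . (], [L → . B y B], [L → . B y], [L' → . L] }  — shift
  I1: { [L → ( . num num], [L → ( .] }  — shift, reduce
  I2: { [L → B . y B], [L → B . y] }  — shift
  I3: { [L' → L .] }  — accept
  I4: { [B → . y B], [B → . y], [B → y . B], [B → y .] }  — shift, reduce
  I5: { [B → y B .] }  — reduce
  I6: { [B → . y B], [B → . y], [L → B y . B], [L → B y .] }  — shift, reduce
  I7: { [L → B y B .] }  — reduce
  I8: { [L → ( num . num] }  — shift
  I9: { [L → ( num num .] }  — reduce

No state contains more than one complete item.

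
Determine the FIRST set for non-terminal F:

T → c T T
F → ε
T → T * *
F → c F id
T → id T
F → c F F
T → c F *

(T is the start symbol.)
To compute FIRST(F), examine every production with F on the left-hand side, reading each right-hand side left to right until a non-nullable symbol is reached.

From F → ε:
  - ε-production, so ε ∈ FIRST(F)
From F → c F id:
  - c is a terminal: add 'c' and stop
From F → c F F:
  - c is a terminal: add 'c' and stop

Collecting: FIRST(F) = { 'c', ε }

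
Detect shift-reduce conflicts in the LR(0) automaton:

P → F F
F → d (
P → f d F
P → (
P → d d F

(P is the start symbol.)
No shift-reduce conflicts

A shift-reduce conflict occurs when an LR(0) state has both:
  - a complete (reduce) item [A → α .] (dot at the end), and
  - a shift item [B → β . c γ] (dot before a terminal).

Augment with P' → P and build the canonical LR(0) collection (I0 = CLOSURE({[P' → . P]}), then GOTO on every symbol after a dot until no new states appear). It has 13 states:
  I0: { [F → . d (], [P → . (], [P → . F F], [P → . d d F], [P → . f d F], [P' → . P] }  — shift
  I1: { [P → ( .] }  — reduce
  I2: { [F → . d (], [P → F . F] }  — shift
  I3: { [P' → P .] }  — accept
  I4: { [F → d . (], [P → d . d F] }  — shift
  I5: { [P → f . d F] }  — shift
  I6: { [F → . d (], [P → f d . F] }  — shift
  I7: { [P → f d F .] }  — reduce
  I8: { [F → d . (] }  — shift
  I9: { [F → d ( .] }  — reduce
  I10: { [F → . d (], [P → d d . F] }  — shift
  I11: { [P → d d F .] }  — reduce
  I12: { [P → F F .] }  — reduce

No state contains both a complete item and a shift item.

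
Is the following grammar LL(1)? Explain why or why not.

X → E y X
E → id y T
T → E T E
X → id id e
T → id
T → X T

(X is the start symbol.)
Relevant sets:
  FIRST(E) = { 'id' }
  FIRST(X) = { 'id' }

For X:
  PREDICT(X → E y X) = { 'id' }
  PREDICT(X → id id e) = { 'id' }
For T:
  PREDICT(T → E T E) = { 'id' }
  PREDICT(T → id) = { 'id' }
  PREDICT(T → X T) = { 'id' }
E has a single production, so nothing to check there.

Conflict found: Predict set conflict for X: { 'id' }
The grammar is NOT LL(1).

Answer: No. Predict set conflict for X: { 'id' }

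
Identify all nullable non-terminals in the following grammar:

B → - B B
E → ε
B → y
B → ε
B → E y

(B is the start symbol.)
ε-productions: E → ε, B → ε
So E, B are immediately nullable.
Every non-terminal is now nullable.
Nullable = { 'B', 'E' }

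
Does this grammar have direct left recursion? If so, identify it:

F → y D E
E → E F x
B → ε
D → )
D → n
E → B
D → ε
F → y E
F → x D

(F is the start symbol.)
F → y D E: starts with y
E → E F x: LEFT RECURSIVE (starts with E)
B → ε: starts with ε
D → ): starts with ')'
D → n: starts with n
E → B: starts with B
D → ε: starts with ε
F → y E: starts with y
F → x D: starts with x

The grammar has direct left recursion on: E.

Answer: Yes, E is left-recursive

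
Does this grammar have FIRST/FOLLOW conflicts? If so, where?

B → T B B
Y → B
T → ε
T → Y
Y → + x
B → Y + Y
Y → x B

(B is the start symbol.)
Yes. T → Y with FOLLOW(T) on { '+', 'x' }

A FIRST/FOLLOW conflict occurs when a non-terminal N has a nullable alternative N → β (β ⇒* ε) and another alternative N → α with FIRST(α) ∩ FOLLOW(N) ≠ ∅: on such a lookahead the parser cannot decide between expanding α and letting N vanish via β.

Nullable non-terminals: T.
FIRST sets used below: FIRST(Y) = { '+', 'x' }

T: nullable alternative(s) T → ε; FOLLOW(T) = { '+', 'x' }
  T → ε: FIRST \ {ε} = { } — this is the only nullable alternative, skip
  T → Y: FIRST \ {ε} = { '+', 'x' } — overlaps FOLLOW(T) on { '+', 'x' }: CONFLICT

B, Y have no nullable alternative, so no FIRST/FOLLOW check is needed there.

So the grammar has 1 FIRST/FOLLOW conflict (marked CONFLICT above).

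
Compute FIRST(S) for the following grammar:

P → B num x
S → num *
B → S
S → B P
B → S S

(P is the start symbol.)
FIRST sets of the other non-terminals involved (by the same procedure, iterated to a fixed point):
  FIRST(B) = { 'num' }

From S → num *:
  - num is a terminal: add 'num' and stop
From S → B P:
  - B is a non-terminal: add FIRST(B) \ {ε} = { 'num' }
    B is not nullable, so stop

Collecting: FIRST(S) = { 'num' }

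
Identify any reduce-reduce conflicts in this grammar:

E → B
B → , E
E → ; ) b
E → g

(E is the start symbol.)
Augment with E' → E and build the canonical LR(0) collection (I0 = CLOSURE({[E' → . E]}), then GOTO on every symbol after a dot until no new states appear). It has 9 states:
  I0: { [B → . , E], [E → . ; ) b], [E → . B], [E → . g], [E' → . E] }  — shift
  I1: { [B → , . E], [B → . , E], [E → . ; ) b], [E → . B], [E → . g] }  — shift
  I2: { [E → ; . ) b] }  — shift
  I3: { [E → B .] }  — reduce
  I4: { [E' → E .] }  — accept
  I5: { [E → g .] }  — reduce
  I6: { [E → ; ) . b] }  — shift
  I7: { [E → ; ) b .] }  — reduce
  I8: { [B → , E .] }  — reduce

No state contains more than one complete item.

Answer: No reduce-reduce conflicts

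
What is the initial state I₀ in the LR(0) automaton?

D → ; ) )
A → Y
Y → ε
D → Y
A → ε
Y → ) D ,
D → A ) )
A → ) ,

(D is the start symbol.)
First, augment the grammar with D' → D
I₀ = CLOSURE({ [D' → . D] }):
  [D' → . D] has the dot before D: add [D → . ; ) )], [D → . Y], [D → . A ) )]
  [D → . Y] has the dot before Y: add [Y → .], [Y → . ) D ,]
  [D → . A ) )] has the dot before A: add [A → . Y], [A → .], [A → . ) ,]
No further items can be added.

I₀ = { [A → . ) ,], [A → . Y], [A → .], [D → . ; ) )], [D → . A ) )], [D → . Y], [D' → . D], [Y → . ) D ,], [Y → .] }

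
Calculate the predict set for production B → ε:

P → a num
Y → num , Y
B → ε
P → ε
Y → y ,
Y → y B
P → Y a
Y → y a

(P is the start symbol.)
PREDICT(B → ε) = (FIRST(RHS) \ {ε}) ∪ (FOLLOW(B) if ε ∈ FIRST(RHS), i.e. RHS ⇒* ε)
The right-hand side is ε (FIRST(ε) = { ε }), so the predict set is FOLLOW(B) = { 'a' }
PREDICT(B → ε) = { 'a' }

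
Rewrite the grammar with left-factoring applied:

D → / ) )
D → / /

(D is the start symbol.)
D → / D'
D' → ) )
D' → /

Left-factoring transforms A → αβ₁ | αβ₂ into A → αA' and A' → β₁ | β₂
(α is the longest common prefix among the alternatives). Repeat until
no nonterminal has two alternatives with a common prefix.

Round 1: D has alternatives sharing prefix '/'. Introduce D': D → / D'
  Add: D' → ) )
  Add: D' → /

No remaining common prefixes — done.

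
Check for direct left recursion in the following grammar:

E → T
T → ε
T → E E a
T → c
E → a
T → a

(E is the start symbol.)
Direct left recursion occurs when N → N α for some non-terminal N (the right-hand side begins with the left-hand side itself).

E → T: starts with T
T → ε: starts with ε
T → E E a: starts with E
T → c: starts with c
E → a: starts with a
T → a: starts with a

No direct left recursion found.

Answer: No direct left recursion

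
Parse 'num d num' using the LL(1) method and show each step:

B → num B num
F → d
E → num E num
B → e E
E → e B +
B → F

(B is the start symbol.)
LL(1) parsing maintains a stack (initially the start symbol over $) and the input. At each step: if the stack top is a terminal, match it against the current input token; if it is a non-terminal N, replace it with the RHS of M[N, lookahead] (the unique production whose predict set contains the lookahead).

Stack is shown with the top on the left.

Stack        Input        Action
--------------------------------
B $          num d num $  output B → num B num
num B num $  num d num $  match 'num'
B num $      d num $      output B → F
F num $      d num $      output F → d
d num $      d num $      match 'd'
num $        num $        match 'num'
$            $            accept

The string is accepted.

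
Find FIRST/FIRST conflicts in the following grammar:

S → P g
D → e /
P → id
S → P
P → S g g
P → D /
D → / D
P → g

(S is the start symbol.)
FIRST sets of the non-terminals at (or reachable through a nullable prefix from) the front of some alternative:
  FIRST(P) = { '/', 'e', 'g', 'id' }
  FIRST(S) = { '/', 'e', 'g', 'id' }
  FIRST(D) = { '/', 'e' }

Productions for S:
  S → P g: FIRST = { '/', 'e', 'g', 'id' }
  S → P: FIRST = { '/', 'e', 'g', 'id' }
Productions for D:
  D → e /: FIRST = { 'e' }
  D → / D: FIRST = { '/' }
Productions for P:
  P → id: FIRST = { 'id' }
  P → S g g: FIRST = { '/', 'e', 'g', 'id' }
  P → D /: FIRST = { '/', 'e' }
  P → g: FIRST = { 'g' }

Conflict for S: S → P g and S → P
  Overlap: { '/', 'e', 'g', 'id' }
Conflict for P: P → id and P → S g g
  Overlap: { 'id' }
Conflict for P: P → S g g and P → D /
  Overlap: { '/', 'e' }
Conflict for P: P → S g g and P → g
  Overlap: { 'g' }

Answer: Yes. S → P g / S → P on { '/', 'e', 'g', 'id' }; P → id / P → S g g on { 'id' }; P → S g g / P → D '/' on { '/', 'e' }; P → S g g / P → g on { 'g' }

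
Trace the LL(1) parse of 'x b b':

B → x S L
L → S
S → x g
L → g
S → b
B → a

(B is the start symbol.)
LL(1) parsing maintains a stack (initially the start symbol over $) and the input. At each step: if the stack top is a terminal, match it against the current input token; if it is a non-terminal N, replace it with the RHS of M[N, lookahead] (the unique production whose predict set contains the lookahead).

Stack is shown with the top on the left.

Stack    Input    Action
------------------------
B $      x b b $  output B → x S L
x S L $  x b b $  match 'x'
S L $    b b $    output S → b
b L $    b b $    match 'b'
L $      b $      output L → S
S $      b $      output S → b
b $      b $      match 'b'
$        $        accept

The string is accepted.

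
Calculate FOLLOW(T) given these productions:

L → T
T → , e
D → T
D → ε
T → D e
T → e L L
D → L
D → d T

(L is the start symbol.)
To compute FOLLOW(T), find every occurrence of T on a right-hand side N → α T β: add FIRST(β) \ {ε}, and if β is empty or nullable also add FOLLOW(N). Iterate to a fixed point.

In L → T: T is at the end, add FOLLOW(L)
In D → T: T is at the end, add FOLLOW(D)
In D → d T: T is at the end, add FOLLOW(D)

The FOLLOW sets referred to above (computed the same way, to a fixed point):
  FOLLOW(L) = { $, ',', 'd', 'e' }
  FOLLOW(D) = { 'e' }

Taking the union: FOLLOW(T) = { $, ',', 'd', 'e' }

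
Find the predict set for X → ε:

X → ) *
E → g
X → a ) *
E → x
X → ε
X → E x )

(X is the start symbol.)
PREDICT(X → ε) = (FIRST(RHS) \ {ε}) ∪ (FOLLOW(X) if ε ∈ FIRST(RHS), i.e. RHS ⇒* ε)
The right-hand side is ε (FIRST(ε) = { ε }), so the predict set is FOLLOW(X) = { $ }
PREDICT(X → ε) = { $ }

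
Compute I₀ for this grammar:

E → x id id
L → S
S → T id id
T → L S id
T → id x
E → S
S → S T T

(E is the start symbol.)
{ [E → . S], [E → . x id id], [E' → . E], [L → . S], [S → . S T T], [S → . T id id], [T → . L S id], [T → . id x] }

First, augment the grammar with E' → E
I₀ = CLOSURE({ [E' → . E] }):
  [E' → . E] has the dot before E: add [E → . x id id], [E → . S]
  [E → . S] has the dot before S: add [S → . T id id], [S → . S T T]
  [S → . T id id] has the dot before T: add [T → . L S id], [T → . id x]
  [T → . L S id] has the dot before L: add [L → . S]
No further items can be added.

I₀ = { [E → . S], [E → . x id id], [E' → . E], [L → . S], [S → . S T T], [S → . T id id], [T → . L S id], [T → . id x] }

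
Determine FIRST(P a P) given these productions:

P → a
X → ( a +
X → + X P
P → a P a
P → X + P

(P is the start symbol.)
{ '(', '+', 'a' }

FIRST sets of the non-terminals involved (from the grammar, by fixed-point iteration):
  FIRST(P) = { '(', '+', 'a' }

To compute FIRST(P a P), process the symbols left to right:
Symbol P is a non-terminal. Add FIRST(P) \ {ε} = { '(', '+', 'a' }
P is not nullable (ε ∉ FIRST(P)), so stop here.
FIRST(P a P) = { '(', '+', 'a' }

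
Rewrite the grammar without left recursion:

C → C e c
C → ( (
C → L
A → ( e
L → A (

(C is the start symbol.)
C → ( ( C'
C → L C'
C' → e c C'
C' → ε
A → ( e
L → A (

C is directly left-recursive. The standard transformation for
  A → A α₁ | ... | A α_m | β₁ | ... | β_n
is
  A  → β₁ A' | ... | β_n A'
  A' → α₁ A' | ... | α_m A' | ε

C → ( ( becomes C → ( ( C'
C → L becomes C → L C'
C → C e c becomes C' → e c C'
Add C' → ε

Productions for other non-terminals are unchanged:
  A → ( e
  L → A (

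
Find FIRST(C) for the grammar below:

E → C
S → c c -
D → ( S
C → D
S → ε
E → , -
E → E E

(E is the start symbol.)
{ '(' }

FIRST sets of the other non-terminals involved (by the same procedure, iterated to a fixed point):
  FIRST(D) = { '(' }

From C → D:
  - D is a non-terminal: add FIRST(D) \ {ε} = { '(' }
    D is not nullable, so stop

Collecting: FIRST(C) = { '(' }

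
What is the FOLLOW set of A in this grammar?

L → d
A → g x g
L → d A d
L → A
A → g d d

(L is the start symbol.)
To compute FOLLOW(A), find every occurrence of A on a right-hand side N → α A β: add FIRST(β) \ {ε}, and if β is empty or nullable also add FOLLOW(N). Iterate to a fixed point.

In L → d A d: A is followed by d, add FIRST(d) \ {ε} = { 'd' }
In L → A: A is at the end, add FOLLOW(L)

The FOLLOW sets referred to above (computed the same way, to a fixed point):
  FOLLOW(L) = { $ }

Taking the union: FOLLOW(A) = { $, 'd' }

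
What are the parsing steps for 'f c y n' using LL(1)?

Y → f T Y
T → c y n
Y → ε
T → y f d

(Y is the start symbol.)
LL(1) parsing maintains a stack (initially the start symbol over $) and the input. At each step: if the stack top is a terminal, match it against the current input token; if it is a non-terminal N, replace it with the RHS of M[N, lookahead] (the unique production whose predict set contains the lookahead).

Stack is shown with the top on the left.

Stack      Input      Action
----------------------------
Y $        f c y n $  output Y → f T Y
f T Y $    f c y n $  match 'f'
T Y $      c y n $    output T → c y n
c y n Y $  c y n $    match 'c'
y n Y $    y n $      match 'y'
n Y $      n $        match 'n'
Y $        $          output Y → ε
$          $          accept

The string is accepted.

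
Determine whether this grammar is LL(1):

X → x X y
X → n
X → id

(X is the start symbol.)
Yes, the grammar is LL(1).

A grammar is LL(1) if for each non-terminal N with multiple productions, the predict sets of those productions are pairwise disjoint, where PREDICT(N → α) = (FIRST(α) \ {ε}) ∪ (FOLLOW(N) if α ⇒* ε).

For X:
  PREDICT(X → x X y) = { 'x' }
  PREDICT(X → n) = { 'n' }
  PREDICT(X → id) = { 'id' }

All predict sets are disjoint. The grammar IS LL(1).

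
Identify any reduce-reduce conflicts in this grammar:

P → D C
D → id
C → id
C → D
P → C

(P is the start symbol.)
A reduce-reduce conflict occurs when an LR(0) state has two complete items [A → α .] and [B → β .] — both call for a reduction, and with no lookahead the parser cannot choose between them.

Augment with P' → P and build the canonical LR(0) collection (I0 = CLOSURE({[P' → . P]}), then GOTO on every symbol after a dot until no new states appear). It has 7 states:
  I0: { [C → . D], [C → . id], [D → . id], [P → . C], [P → . D C], [P' → . P] }  — shift
  I1: { [P → C .] }  — reduce
  I2: { [C → . D], [C → . id], [C → D .], [D → . id], [P → D . C] }  — shift, reduce
  I3: { [P' → P .] }  — accept
  I4: { [C → id .], [D → id .] }  — 2 reduces
  I5: { [P → D C .] }  — reduce
  I6: { [C → D .] }  — reduce

I4 contains complete items [C → id .], [D → id .] — reduce-reduce conflict.

Answer: Yes — I4: [C → id .] vs [D → id .]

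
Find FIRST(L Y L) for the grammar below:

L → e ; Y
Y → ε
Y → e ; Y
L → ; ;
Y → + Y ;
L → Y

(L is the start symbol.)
FIRST sets of the non-terminals involved (from the grammar, by fixed-point iteration):
  FIRST(L) = { '+', ';', 'e', ε }
  FIRST(Y) = { '+', 'e', ε }

To compute FIRST(L Y L), process the symbols left to right:
Symbol L is a non-terminal. Add FIRST(L) \ {ε} = { '+', ';', 'e' }
L is nullable (ε ∈ FIRST(L)), continue to the next symbol.
Symbol Y is a non-terminal. Add FIRST(Y) \ {ε} = { '+', 'e' }
Y is nullable (ε ∈ FIRST(Y)), continue to the next symbol.
Symbol L is a non-terminal. Add FIRST(L) \ {ε} = { '+', ';', 'e' }
L is nullable (ε ∈ FIRST(L)), continue to the next symbol.
All symbols are nullable, so ε is in the result.
FIRST(L Y L) = { '+', ';', 'e', ε }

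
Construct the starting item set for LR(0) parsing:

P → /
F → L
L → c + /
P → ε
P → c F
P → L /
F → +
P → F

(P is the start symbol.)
{ [F → . +], [F → . L], [L → . c + /], [P → . /], [P → . F], [P → . L /], [P → . c F], [P → .], [P' → . P] }

First, augment the grammar with P' → P
I₀ = CLOSURE({ [P' → . P] }):
  [P' → . P] has the dot before P: add [P → . /], [P → .], [P → . c F], [P → . L /], [P → . F]
  [P → . L /] has the dot before L: add [L → . c + /]
  [P → . F] has the dot before F: add [F → . L], [F → . +]
No further items can be added.

I₀ = { [F → . +], [F → . L], [L → . c + /], [P → . /], [P → . F], [P → . L /], [P → . c F], [P → .], [P' → . P] }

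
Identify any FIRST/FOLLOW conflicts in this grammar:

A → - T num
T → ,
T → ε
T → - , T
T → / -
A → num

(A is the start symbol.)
No FIRST/FOLLOW conflicts.

A FIRST/FOLLOW conflict occurs when a non-terminal N has a nullable alternative N → β (β ⇒* ε) and another alternative N → α with FIRST(α) ∩ FOLLOW(N) ≠ ∅: on such a lookahead the parser cannot decide between expanding α and letting N vanish via β.

Nullable non-terminals: T.

T: nullable alternative(s) T → ε; FOLLOW(T) = { 'num' }
  T → ,: FIRST \ {ε} = { ',' } — disjoint from FOLLOW(T)
  T → ε: FIRST \ {ε} = { } — this is the only nullable alternative, skip
  T → - , T: FIRST \ {ε} = { '-' } — disjoint from FOLLOW(T)
  T → / -: FIRST \ {ε} = { '/' } — disjoint from FOLLOW(T)

A has no nullable alternative, so no FIRST/FOLLOW check is needed there.

No FIRST/FOLLOW conflicts found.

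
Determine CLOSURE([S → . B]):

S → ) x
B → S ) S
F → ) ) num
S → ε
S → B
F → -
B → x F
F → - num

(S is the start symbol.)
{ [B → . S ) S], [B → . x F], [S → . ) x], [S → . B], [S → .] }

Start with: [S → . B]
  [S → . B] has the dot before B: add [B → . S ) S], [B → . x F]
  [B → . S ) S] has the dot before S: add [S → . ) x], [S → .]
No further items can be added.

CLOSURE = { [B → . S ) S], [B → . x F], [S → . ) x], [S → . B], [S → .] }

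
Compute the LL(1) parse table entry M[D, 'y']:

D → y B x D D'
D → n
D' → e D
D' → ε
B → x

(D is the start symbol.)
To find M[D, 'y'], we find productions for D where 'y' is in the predict set (PREDICT(N → α) = (FIRST(α) \ {ε}) ∪ (FOLLOW(N) if α ⇒* ε)).

D → y B x D D': PREDICT = { 'y' }
  'y' is in predict set, so this production goes in M[D, 'y']
D → n: PREDICT = { 'n' }

M[D, 'y'] = D → y B x D D'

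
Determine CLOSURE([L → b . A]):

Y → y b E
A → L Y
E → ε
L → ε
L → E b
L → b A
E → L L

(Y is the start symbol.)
{ [A → . L Y], [E → . L L], [E → .], [L → . E b], [L → . b A], [L → .], [L → b . A] }

To compute CLOSURE, for each item [A → α.Bβ] where B is a non-terminal, add [B → .γ] for all productions B → γ; repeat for the newly added items until nothing changes.

Start with: [L → b . A]
  [L → b . A] has the dot before A: add [A → . L Y]
  [A → . L Y] has the dot before L: add [L → .], [L → . E b], [L → . b A]
  [L → . E b] has the dot before E: add [E → .], [E → . L L]
No further items can be added.

CLOSURE = { [A → . L Y], [E → . L L], [E → .], [L → . E b], [L → . b A], [L → .], [L → b . A] }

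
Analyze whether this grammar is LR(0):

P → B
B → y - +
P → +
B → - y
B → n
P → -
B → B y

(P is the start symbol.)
No. Shift-reduce conflict between [P → - .] and [B → - . y]

A grammar is LR(0) if no state in the canonical LR(0) collection has:
  - both a shift item (dot before a terminal) and a complete item (shift-reduce conflict), or
  - two or more complete items (reduce-reduce conflict; the accept item [P' → P .] counts as a complete item here).

Augment with P' → P and build the canonical LR(0) collection (I0 = CLOSURE({[P' → . P]}), then GOTO on every symbol after a dot until no new states appear). It has 11 states:
  I0: { [B → . - y], [B → . B y], [B → . n], [B → . y - +], [P → . +], [P → . -], [P → . B], [P' → . P] }  — shift
  I1: { [P → + .] }  — reduce
  I2: { [B → - . y], [P → - .] }  — shift, reduce
  I3: { [B → B . y], [P → B .] }  — shift, reduce
  I4: { [P' → P .] }  — accept
  I5: { [B → n .] }  — reduce
  I6: { [B → y . - +] }  — shift
  I7: { [B → y - . +] }  — shift
  I8: { [B → y - + .] }  — reduce
  I9: { [B → B y .] }  — reduce
  I10: { [B → - y .] }  — reduce

Conflict in state I2:
  Shift-reduce conflict between [P → - .] and [B → - . y]
So the grammar is NOT LR(0).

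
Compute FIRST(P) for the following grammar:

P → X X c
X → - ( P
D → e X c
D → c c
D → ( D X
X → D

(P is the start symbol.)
To compute FIRST(P), examine every production with P on the left-hand side, reading each right-hand side left to right until a non-nullable symbol is reached.

FIRST sets of the other non-terminals involved (by the same procedure, iterated to a fixed point):
  FIRST(X) = { '(', '-', 'c', 'e' }

From P → X X c:
  - X is a non-terminal: add FIRST(X) \ {ε} = { '(', '-', 'c', 'e' }
    X is not nullable, so stop

Collecting: FIRST(P) = { '(', '-', 'c', 'e' }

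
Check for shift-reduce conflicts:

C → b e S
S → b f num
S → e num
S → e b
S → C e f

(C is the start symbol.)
No shift-reduce conflicts

Augment with C' → C and build the canonical LR(0) collection (I0 = CLOSURE({[C' → . C]}), then GOTO on every symbol after a dot until no new states appear). It has 14 states:
  I0: { [C → . b e S], [C' → . C] }  — shift
  I1: { [C' → C .] }  — accept
  I2: { [C → b . e S] }  — shift
  I3: { [C → . b e S], [C → b e . S], [S → . C e f], [S → . b f num], [S → . e b], [S → . e num] }  — shift
  I4: { [S → C . e f] }  — shift
  I5: { [C → b e S .] }  — reduce
  I6: { [C → b . e S], [S → b . f num] }  — shift
  I7: { [S → e . b], [S → e . num] }  — shift
  I8: { [S → e b .] }  — reduce
  I9: { [S → e num .] }  — reduce
  I10: { [S → b f . num] }  — shift
  I11: { [S → b f num .] }  — reduce
  I12: { [S → C e . f] }  — shift
  I13: { [S → C e f .] }  — reduce

No state contains both a complete item and a shift item.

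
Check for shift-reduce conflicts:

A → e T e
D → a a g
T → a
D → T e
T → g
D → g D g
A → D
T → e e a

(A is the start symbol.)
Yes — I4: [T → a .] vs [D → a . a g]; I6: [T → g .] vs [D → . a a g]

A shift-reduce conflict occurs when an LR(0) state has both:
  - a complete (reduce) item [A → α .] (dot at the end), and
  - a shift item [B → β . c γ] (dot before a terminal).

Augment with A' → A and build the canonical LR(0) collection (I0 = CLOSURE({[A' → . A]}), then GOTO on every symbol after a dot until no new states appear). It has 20 states:
  I0: { [A → . D], [A → . e T e], [A' → . A], [D → . T e], [D → . a a g], [D → . g D g], [T → . a], [T → . e e a], [T → . g] }  — shift
  I1: { [A' → A .] }  — accept
  I2: { [A → D .] }  — reduce
  I3: { [D → T . e] }  — shift
  I4: { [D → a . a g], [T → a .] }  — shift, reduce
  I5: { [A → e . T e], [T → . a], [T → . e e a], [T → . g], [T → e . e a] }  — shift
  I6: { [D → . T e], [D → . a a g], [D → . g D g], [D → g . D g], [T → . a], [T → . e e a], [T → . g], [T → g .] }  — shift, reduce
  I7: { [D → g D . g] }  — shift
  I8: { [T → e . e a] }  — shift
  I9: { [T → e e . a] }  — shift
  I10: { [T → e e a .] }  — reduce
  I11: { [D → g D g .] }  — reduce
  I12: { [A → e T . e] }  — shift
  I13: { [T → a .] }  — reduce
  I14: { [T → e . e a], [T → e e . a] }  — shift
  I15: { [T → g .] }  — reduce
  I16: { [A → e T e .] }  — reduce
  I17: { [D → a a . g] }  — shift
  I18: { [D → a a g .] }  — reduce
  I19: { [D → T e .] }  — reduce

I4 contains reduce item [T → a .] and shift item [D → a . a g] — shift-reduce conflict.
I6 contains reduce item [T → g .] and shift items [D → . a a g], [D → . g D g], [T → . a], [T → . e e a], [T → . g] — shift-reduce conflict.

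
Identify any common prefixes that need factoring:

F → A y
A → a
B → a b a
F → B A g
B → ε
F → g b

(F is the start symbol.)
Left-factoring is needed when two productions for the same non-terminal
share a common prefix on the right-hand side.

Productions for F:
  F → A y
  F → B A g
  F → g b
Productions for B:
  B → a b a
  B → ε

No common prefixes found.

Answer: No, left-factoring is not needed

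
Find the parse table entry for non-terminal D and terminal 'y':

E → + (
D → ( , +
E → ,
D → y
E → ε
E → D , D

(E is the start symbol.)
D → y

To find M[D, 'y'], we find productions for D where 'y' is in the predict set (PREDICT(N → α) = (FIRST(α) \ {ε}) ∪ (FOLLOW(N) if α ⇒* ε)).

D → ( , +: PREDICT = { '(' }
D → y: PREDICT = { 'y' }
  'y' is in predict set, so this production goes in M[D, 'y']

M[D, 'y'] = D → y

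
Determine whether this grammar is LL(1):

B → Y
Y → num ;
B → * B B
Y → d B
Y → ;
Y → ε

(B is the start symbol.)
A grammar is LL(1) if for each non-terminal N with multiple productions, the predict sets of those productions are pairwise disjoint, where PREDICT(N → α) = (FIRST(α) \ {ε}) ∪ (FOLLOW(N) if α ⇒* ε).

Relevant sets:
  FIRST(Y) = { ';', 'd', 'num', ε }
  FOLLOW(B) = { $, '*', ';', 'd', 'num' }
  FOLLOW(Y) = { $, '*', ';', 'd', 'num' }

For B:
  PREDICT(B → Y) = { $, '*', ';', 'd', 'num' }
  PREDICT(B → '*' B B) = { '*' }
For Y:
  PREDICT(Y → num ';') = { 'num' }
  PREDICT(Y → d B) = { 'd' }
  PREDICT(Y → ';') = { ';' }
  PREDICT(Y → ε) = { $, '*', ';', 'd', 'num' }

Conflict found: Predict set conflict for B: { '*' }
The grammar is NOT LL(1).

Answer: No. Predict set conflict for B: { '*' }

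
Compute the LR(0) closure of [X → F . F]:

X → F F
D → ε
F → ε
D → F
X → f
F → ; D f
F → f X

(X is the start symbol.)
Start with: [X → F . F]
  [X → F . F] has the dot before F: add [F → .], [F → . ; D f], [F → . f X]
No further items can be added.

CLOSURE = { [F → . ; D f], [F → . f X], [F → .], [X → F . F] }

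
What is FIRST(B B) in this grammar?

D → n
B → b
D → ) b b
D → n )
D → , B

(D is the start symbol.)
{ 'b' }

FIRST sets of the non-terminals involved (from the grammar, by fixed-point iteration):
  FIRST(B) = { 'b' }

To compute FIRST(B B), process the symbols left to right:
Symbol B is a non-terminal. Add FIRST(B) \ {ε} = { 'b' }
B is not nullable (ε ∉ FIRST(B)), so stop here.
FIRST(B B) = { 'b' }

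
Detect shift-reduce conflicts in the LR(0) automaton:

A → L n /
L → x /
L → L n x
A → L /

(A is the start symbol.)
Augment with A' → A and build the canonical LR(0) collection (I0 = CLOSURE({[A' → . A]}), then GOTO on every symbol after a dot until no new states appear). It has 9 states:
  I0: { [A → . L /], [A → . L n /], [A' → . A], [L → . L n x], [L → . x /] }  — shift
  I1: { [A' → A .] }  — accept
  I2: { [A → L . /], [A → L . n /], [L → L . n x] }  — shift
  I3: { [L → x . /] }  — shift
  I4: { [L → x / .] }  — reduce
  I5: { [A → L / .] }  — reduce
  I6: { [A → L n . /], [L → L n . x] }  — shift
  I7: { [A → L n / .] }  — reduce
  I8: { [L → L n x .] }  — reduce

No state contains both a complete item and a shift item.

Answer: No shift-reduce conflicts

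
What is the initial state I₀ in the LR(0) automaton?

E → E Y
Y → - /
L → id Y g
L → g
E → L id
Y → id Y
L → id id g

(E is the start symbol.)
First, augment the grammar with E' → E
I₀ = CLOSURE({ [E' → . E] }):
  [E' → . E] has the dot before E: add [E → . E Y], [E → . L id]
  [E → . L id] has the dot before L: add [L → . id Y g], [L → . g], [L → . id id g]
No further items can be added.

I₀ = { [E → . E Y], [E → . L id], [E' → . E], [L → . g], [L → . id Y g], [L → . id id g] }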